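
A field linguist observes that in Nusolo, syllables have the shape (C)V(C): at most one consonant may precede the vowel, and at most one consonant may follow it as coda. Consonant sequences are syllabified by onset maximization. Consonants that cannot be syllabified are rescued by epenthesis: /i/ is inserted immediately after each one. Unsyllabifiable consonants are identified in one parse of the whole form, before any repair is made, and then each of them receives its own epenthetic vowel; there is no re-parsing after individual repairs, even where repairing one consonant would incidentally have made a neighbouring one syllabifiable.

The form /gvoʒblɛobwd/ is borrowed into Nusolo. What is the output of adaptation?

givoʒbilɛobwidi

The consonants /g/, /b/, /w/, /d/ cannot be parsed into a legal (C)V(C) syllable (at most one coda consonant is licensed; onsets are limited to one consonant).
Each unlicensed consonant becomes the onset of a new syllable: /g/ → /gi/, /b/ → /bi/, /w/ → /wi/, /d/ → /di/.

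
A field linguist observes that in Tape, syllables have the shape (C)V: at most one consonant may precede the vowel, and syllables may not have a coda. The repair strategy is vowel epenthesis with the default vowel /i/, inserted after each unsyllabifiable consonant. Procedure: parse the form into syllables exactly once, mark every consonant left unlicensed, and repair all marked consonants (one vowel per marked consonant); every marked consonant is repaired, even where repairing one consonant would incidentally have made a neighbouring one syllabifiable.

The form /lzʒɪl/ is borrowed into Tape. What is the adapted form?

liziʒɪli

Under (C)V, the unsyllabifiable consonants are /l/, /z/, /l/ (no codas are permitted; onsets are limited to one consonant).
Each unlicensed consonant becomes the onset of a new syllable: /l/ → /li/, /z/ → /zi/, /l/ → /li/.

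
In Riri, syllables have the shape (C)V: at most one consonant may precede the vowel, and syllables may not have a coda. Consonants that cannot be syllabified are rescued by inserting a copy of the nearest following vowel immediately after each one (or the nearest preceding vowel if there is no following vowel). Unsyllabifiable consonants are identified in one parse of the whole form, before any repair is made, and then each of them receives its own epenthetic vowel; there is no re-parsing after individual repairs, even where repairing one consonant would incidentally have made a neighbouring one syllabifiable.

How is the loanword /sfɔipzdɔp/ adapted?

sɔfɔipɔzɔdɔpɔ

The consonants /s/, /p/, /z/, /p/ cannot be parsed into a legal (C)V syllable (no codas are permitted; onsets are limited to one consonant).
Inserting the epenthetic vowel yields /s/ → /sɔ/, /p/ → /pɔ/, /z/ → /zɔ/, /p/ → /pɔ/.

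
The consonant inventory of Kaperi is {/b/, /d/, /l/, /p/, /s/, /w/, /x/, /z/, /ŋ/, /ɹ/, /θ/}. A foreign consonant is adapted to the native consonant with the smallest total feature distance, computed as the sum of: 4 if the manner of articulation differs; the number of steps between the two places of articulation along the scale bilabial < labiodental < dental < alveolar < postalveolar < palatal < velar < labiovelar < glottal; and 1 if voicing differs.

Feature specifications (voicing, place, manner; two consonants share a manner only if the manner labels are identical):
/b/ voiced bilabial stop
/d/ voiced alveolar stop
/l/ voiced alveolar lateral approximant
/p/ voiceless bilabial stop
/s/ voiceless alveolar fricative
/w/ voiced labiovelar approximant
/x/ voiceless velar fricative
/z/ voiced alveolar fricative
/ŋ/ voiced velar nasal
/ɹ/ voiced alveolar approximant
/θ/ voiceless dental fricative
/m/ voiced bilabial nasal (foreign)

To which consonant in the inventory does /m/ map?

/b/ is closest: manner differs (nasal→stop, +4), place distance 0 (bilabial→bilabial), same voicing; total 4. Next closest is /p/ at distance 5.

b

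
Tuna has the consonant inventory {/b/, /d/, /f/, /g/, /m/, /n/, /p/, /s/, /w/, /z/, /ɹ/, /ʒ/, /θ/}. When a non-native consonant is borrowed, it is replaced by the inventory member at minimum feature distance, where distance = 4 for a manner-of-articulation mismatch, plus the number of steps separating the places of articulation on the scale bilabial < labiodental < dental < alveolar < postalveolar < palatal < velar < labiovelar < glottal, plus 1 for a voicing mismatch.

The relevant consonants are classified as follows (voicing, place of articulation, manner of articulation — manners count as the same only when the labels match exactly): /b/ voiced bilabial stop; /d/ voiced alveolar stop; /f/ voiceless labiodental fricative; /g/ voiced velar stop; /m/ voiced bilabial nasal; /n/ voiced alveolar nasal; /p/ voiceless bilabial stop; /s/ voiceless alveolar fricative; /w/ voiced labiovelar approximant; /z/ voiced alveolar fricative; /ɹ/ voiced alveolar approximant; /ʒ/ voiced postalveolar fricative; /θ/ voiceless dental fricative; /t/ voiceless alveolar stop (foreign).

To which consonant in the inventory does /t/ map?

/d/ is closest: same manner (stop), place distance 0 (alveolar→alveolar), voicing differs (+1); total 1. Next closest is /p/ at distance 3.

d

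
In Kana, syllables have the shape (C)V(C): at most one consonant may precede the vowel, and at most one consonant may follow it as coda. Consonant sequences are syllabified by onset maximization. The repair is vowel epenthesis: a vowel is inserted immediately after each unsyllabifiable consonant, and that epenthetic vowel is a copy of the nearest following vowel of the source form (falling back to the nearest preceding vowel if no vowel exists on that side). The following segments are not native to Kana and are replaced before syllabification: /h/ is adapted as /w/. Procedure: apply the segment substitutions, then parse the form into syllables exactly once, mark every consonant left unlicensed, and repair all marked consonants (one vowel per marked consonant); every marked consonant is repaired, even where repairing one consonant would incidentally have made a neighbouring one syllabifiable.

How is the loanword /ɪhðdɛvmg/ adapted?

Substitution: /h/ → /w/, giving /ɪwðdɛvmg/.
Under (C)V(C), the unsyllabifiable consonants are /ð/, /m/, /g/ (at most one coda consonant is licensed; onsets are limited to one consonant).
Inserting the epenthetic vowel yields /ð/ → /ðɛ/, /m/ → /mɛ/, /g/ → /gɛ/.

ɪwðɛdɛvmɛgɛ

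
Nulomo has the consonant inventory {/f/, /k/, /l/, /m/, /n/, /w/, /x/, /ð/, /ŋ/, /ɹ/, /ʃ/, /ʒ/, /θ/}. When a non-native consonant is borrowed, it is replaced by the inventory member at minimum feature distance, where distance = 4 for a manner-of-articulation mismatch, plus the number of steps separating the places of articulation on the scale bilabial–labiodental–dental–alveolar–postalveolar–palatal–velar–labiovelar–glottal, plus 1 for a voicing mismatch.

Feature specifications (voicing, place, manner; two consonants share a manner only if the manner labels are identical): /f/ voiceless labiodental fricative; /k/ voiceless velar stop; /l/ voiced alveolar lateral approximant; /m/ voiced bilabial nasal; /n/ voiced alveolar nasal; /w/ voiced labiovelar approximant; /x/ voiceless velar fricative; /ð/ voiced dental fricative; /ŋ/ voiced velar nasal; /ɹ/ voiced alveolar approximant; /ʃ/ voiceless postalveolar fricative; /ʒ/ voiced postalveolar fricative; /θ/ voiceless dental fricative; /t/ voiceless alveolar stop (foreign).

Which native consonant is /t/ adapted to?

/k/ is closest: same manner (stop), place distance 3 (alveolar→velar), same voicing; total 3. Next closest is /l/ at distance 5.

k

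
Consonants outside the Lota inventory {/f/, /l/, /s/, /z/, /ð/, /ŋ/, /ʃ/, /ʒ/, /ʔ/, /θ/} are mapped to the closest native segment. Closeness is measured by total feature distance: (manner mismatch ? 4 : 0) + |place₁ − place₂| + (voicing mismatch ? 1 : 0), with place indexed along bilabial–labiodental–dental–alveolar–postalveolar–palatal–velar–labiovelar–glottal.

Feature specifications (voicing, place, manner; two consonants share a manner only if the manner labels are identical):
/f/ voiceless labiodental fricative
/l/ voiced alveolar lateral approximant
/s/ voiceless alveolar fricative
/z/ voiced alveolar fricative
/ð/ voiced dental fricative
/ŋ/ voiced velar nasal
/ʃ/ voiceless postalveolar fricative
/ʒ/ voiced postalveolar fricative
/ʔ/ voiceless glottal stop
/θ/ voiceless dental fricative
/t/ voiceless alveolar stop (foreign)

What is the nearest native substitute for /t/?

s

/s/ is closest: manner differs (stop→fricative, +4), place distance 0 (alveolar→alveolar), same voicing; total 4. Next closest is /l/ at distance 5.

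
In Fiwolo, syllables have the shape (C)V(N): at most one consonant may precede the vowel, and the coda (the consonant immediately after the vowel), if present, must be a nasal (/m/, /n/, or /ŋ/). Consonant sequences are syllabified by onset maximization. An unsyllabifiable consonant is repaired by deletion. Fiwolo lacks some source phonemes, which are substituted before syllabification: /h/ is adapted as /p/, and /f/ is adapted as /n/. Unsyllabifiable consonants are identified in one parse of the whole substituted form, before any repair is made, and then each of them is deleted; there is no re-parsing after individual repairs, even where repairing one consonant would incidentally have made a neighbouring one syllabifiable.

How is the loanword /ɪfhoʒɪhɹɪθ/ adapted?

ɪnpoʒɪɹɪ

Substitution: /f/ → /n/, /h/ → /p/, giving /ɪnpoʒɪpɹɪθ/.
Syllabifying with onset maximization leaves /p/, /θ/ stranded (only a nasal (/m/, /n/, or /ŋ/) is licensed in coda position; onsets are limited to one consonant).
Deleting the stranded consonants removes /p/, /θ/.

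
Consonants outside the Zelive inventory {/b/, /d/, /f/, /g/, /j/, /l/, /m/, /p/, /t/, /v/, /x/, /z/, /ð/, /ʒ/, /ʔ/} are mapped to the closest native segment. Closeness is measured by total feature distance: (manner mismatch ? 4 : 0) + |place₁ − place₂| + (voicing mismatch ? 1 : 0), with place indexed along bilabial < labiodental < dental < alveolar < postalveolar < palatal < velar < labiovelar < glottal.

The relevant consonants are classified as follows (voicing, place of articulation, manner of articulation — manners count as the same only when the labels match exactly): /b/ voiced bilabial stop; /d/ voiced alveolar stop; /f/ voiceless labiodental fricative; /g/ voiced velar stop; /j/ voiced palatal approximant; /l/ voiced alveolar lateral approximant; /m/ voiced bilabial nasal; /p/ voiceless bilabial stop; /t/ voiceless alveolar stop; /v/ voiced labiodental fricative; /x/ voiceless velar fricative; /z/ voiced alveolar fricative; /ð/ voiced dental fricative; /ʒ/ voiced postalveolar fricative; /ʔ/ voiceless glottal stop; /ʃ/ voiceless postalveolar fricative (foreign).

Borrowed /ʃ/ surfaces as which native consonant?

ʒ

/ʒ/ is closest: same manner (fricative), place distance 0 (postalveolar→postalveolar), voicing differs (+1); total 1. Next closest is /x/ at distance 2.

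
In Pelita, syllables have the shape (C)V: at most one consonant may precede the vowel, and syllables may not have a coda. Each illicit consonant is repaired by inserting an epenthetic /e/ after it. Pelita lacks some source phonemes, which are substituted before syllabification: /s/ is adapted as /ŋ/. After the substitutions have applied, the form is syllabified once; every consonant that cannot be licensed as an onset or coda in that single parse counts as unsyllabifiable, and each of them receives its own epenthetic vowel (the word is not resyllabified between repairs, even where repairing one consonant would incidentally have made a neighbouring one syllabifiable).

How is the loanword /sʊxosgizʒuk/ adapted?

Substitution: /s/ → /ŋ/, giving /ŋʊxoŋgizʒuk/.
The consonants /ŋ/, /z/, /k/ cannot be parsed into a legal (C)V syllable (no codas are permitted; onsets are limited to one consonant).
Each unlicensed consonant becomes the onset of a new syllable: /ŋ/ → /ŋe/, /z/ → /ze/, /k/ → /ke/.

ŋʊxoŋegizeʒuke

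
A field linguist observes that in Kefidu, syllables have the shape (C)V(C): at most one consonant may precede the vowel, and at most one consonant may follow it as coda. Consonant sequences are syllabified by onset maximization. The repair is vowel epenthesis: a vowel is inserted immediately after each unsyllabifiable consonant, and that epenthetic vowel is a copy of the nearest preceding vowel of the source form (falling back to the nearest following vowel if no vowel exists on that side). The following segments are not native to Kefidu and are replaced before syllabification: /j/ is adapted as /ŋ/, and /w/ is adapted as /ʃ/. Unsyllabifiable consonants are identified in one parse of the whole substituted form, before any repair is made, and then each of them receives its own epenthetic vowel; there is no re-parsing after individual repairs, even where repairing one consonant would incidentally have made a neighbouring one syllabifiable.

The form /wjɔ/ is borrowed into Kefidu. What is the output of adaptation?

ʃɔŋɔ

Substitution: /w/ → /ʃ/, /j/ → /ŋ/, giving /ʃŋɔ/.
Syllabifying with onset maximization leaves /ʃ/ stranded (at most one coda consonant is licensed; onsets are limited to one consonant).
Epenthesis after each stranded consonant: /ʃ/ → /ʃɔ/.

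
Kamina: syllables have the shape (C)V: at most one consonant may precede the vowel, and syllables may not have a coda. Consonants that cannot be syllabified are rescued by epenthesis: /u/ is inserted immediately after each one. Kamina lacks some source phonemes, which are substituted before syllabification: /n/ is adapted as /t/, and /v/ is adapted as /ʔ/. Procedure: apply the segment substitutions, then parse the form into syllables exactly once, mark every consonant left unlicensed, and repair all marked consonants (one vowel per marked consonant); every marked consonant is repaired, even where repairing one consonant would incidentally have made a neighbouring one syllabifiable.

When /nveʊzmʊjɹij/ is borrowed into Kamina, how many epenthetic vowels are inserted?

After substitution the input is /tʔeʊzmʊjɹij/.
The unsyllabifiable consonants are /t/, /z/, /j/, /j/; each receives one epenthetic vowel.

4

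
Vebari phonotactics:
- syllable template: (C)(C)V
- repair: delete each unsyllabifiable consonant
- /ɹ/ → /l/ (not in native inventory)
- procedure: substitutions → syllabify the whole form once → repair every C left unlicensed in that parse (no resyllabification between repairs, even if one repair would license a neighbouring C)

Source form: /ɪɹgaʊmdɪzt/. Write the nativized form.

ɪlgaʊmdɪ

Substitution: /ɹ/ → /l/, giving /ɪlgaʊmdɪzt/.
The consonants /z/, /t/ cannot be parsed into a legal (C)(C)V syllable (no codas are permitted; onsets may contain at most 2 consonants).
Each unlicensed consonant is deleted: /z/, /t/.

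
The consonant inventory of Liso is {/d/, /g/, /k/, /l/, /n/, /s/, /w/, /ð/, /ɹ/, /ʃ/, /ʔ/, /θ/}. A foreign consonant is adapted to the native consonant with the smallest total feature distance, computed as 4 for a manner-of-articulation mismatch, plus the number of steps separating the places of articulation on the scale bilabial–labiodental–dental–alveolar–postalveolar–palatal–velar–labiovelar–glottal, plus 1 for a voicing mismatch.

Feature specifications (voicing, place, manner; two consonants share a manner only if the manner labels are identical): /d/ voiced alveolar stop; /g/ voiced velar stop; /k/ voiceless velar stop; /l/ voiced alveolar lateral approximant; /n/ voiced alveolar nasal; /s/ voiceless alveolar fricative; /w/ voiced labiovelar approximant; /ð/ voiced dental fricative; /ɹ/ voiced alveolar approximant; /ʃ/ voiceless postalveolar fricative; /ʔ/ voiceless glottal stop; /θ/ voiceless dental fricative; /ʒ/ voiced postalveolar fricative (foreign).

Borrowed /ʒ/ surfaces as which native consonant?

ʃ

/ʃ/ is closest: same manner (fricative), place distance 0 (postalveolar→postalveolar), voicing differs (+1); total 1. Next closest is /s/ at distance 2.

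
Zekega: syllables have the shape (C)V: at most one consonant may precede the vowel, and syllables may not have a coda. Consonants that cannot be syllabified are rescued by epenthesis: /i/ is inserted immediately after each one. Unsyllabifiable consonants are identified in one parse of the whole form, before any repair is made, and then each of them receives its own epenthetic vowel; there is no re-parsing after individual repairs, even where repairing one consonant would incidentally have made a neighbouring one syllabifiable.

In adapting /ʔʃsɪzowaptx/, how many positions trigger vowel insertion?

The unsyllabifiable consonants are /ʔ/, /ʃ/, /p/, /t/, /x/; each receives one epenthetic vowel.

5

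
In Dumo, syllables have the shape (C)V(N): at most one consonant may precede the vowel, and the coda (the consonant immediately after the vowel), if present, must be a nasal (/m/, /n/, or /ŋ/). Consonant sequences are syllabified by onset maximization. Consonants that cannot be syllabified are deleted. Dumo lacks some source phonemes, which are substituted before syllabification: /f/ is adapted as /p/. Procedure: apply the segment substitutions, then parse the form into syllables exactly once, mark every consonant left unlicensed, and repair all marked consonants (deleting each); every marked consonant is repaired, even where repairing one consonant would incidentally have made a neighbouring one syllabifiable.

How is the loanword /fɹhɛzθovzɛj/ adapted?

Substitution: /f/ → /p/, giving /pɹhɛzθovzɛj/.
Under (C)V(N), the unsyllabifiable consonants are /p/, /ɹ/, /z/, /v/, /j/ (only a nasal (/m/, /n/, or /ŋ/) is licensed in coda position; onsets are limited to one consonant).
Each unlicensed consonant is deleted: /p/, /ɹ/, /z/, /v/, /j/.

hɛθozɛ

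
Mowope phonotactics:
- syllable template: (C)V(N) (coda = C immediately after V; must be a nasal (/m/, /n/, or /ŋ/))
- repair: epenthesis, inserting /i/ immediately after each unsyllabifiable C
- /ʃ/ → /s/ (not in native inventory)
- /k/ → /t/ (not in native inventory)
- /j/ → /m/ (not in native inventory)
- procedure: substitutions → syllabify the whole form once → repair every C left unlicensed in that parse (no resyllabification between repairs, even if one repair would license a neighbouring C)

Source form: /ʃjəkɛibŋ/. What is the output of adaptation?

Substitution: /ʃ/ → /s/, /j/ → /m/, /k/ → /t/, giving /smətɛibŋ/.
Under (C)V(N), the unsyllabifiable consonants are /s/, /b/, /ŋ/ (only a nasal (/m/, /n/, or /ŋ/) is licensed in coda position; onsets are limited to one consonant).
Each unlicensed consonant becomes the onset of a new syllable: /s/ → /si/, /b/ → /bi/, /ŋ/ → /ŋi/.

simətɛibiŋi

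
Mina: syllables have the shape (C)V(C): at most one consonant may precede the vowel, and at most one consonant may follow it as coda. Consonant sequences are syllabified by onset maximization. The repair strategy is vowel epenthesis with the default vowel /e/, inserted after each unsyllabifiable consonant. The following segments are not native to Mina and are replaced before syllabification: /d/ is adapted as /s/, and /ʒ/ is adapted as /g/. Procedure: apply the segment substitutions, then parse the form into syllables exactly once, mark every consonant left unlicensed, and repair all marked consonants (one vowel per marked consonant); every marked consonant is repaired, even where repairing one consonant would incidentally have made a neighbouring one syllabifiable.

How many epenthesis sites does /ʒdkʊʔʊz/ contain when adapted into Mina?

After substitution the input is /gskʊʔʊz/.
The unsyllabifiable consonants are /g/, /s/; each receives one epenthetic vowel.

2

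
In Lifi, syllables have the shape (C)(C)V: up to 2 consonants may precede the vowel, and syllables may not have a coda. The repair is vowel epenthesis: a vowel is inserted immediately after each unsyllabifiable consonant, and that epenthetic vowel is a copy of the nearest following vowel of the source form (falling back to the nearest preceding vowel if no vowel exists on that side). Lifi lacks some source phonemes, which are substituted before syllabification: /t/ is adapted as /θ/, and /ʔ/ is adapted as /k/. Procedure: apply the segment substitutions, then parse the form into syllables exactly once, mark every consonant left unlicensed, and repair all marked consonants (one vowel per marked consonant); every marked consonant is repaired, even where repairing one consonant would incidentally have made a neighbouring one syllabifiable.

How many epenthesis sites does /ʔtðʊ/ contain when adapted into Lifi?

1

After substitution the input is /kθðʊ/.
The unsyllabifiable consonants are /k/; each receives one epenthetic vowel.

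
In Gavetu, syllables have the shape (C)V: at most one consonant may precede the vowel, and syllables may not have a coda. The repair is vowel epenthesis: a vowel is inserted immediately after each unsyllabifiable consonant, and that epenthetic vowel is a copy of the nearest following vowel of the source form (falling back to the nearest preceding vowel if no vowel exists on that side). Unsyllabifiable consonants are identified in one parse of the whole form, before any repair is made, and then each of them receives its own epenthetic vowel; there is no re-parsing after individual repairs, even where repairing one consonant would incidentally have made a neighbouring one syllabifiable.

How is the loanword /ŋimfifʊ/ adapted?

Syllabifying with onset maximization leaves /m/ stranded (no codas are permitted; onsets are limited to one consonant).
Each unlicensed consonant becomes the onset of a new syllable: /m/ → /mi/.

ŋimififʊ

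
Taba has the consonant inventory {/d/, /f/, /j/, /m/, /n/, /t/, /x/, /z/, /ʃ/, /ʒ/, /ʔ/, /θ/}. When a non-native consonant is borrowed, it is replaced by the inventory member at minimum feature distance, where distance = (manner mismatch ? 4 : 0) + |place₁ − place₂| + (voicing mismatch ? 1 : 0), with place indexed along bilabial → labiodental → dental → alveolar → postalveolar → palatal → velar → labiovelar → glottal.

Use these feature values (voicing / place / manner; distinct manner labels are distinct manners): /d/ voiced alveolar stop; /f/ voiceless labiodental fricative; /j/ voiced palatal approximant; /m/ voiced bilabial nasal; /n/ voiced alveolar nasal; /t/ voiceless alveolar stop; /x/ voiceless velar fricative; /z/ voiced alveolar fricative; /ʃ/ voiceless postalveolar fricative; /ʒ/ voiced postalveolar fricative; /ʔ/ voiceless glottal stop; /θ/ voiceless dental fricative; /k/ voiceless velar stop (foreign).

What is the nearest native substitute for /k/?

ʔ

/ʔ/ is closest: same manner (stop), place distance 2 (velar→glottal), same voicing; total 2. Next closest is /t/ at distance 3.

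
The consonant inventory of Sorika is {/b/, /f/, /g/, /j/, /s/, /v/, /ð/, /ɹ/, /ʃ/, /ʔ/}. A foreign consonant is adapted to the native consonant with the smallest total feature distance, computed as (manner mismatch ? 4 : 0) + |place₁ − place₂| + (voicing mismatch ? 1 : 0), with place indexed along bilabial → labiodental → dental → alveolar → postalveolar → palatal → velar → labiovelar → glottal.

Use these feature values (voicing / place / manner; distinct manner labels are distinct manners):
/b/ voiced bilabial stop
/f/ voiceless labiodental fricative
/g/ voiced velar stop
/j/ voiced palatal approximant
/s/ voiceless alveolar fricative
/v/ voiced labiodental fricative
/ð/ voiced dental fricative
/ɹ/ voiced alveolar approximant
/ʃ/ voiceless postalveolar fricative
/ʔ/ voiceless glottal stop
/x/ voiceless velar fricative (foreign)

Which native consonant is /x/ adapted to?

ʃ

/ʃ/ is closest: same manner (fricative), place distance 2 (velar→postalveolar), same voicing; total 2. Next closest is /s/ at distance 3.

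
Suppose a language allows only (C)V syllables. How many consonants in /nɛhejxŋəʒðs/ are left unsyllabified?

5

Syllabifying with onset maximization leaves /j/, /x/, /ʒ/, /ð/, /s/ stranded (no codas are permitted; onsets are limited to one consonant).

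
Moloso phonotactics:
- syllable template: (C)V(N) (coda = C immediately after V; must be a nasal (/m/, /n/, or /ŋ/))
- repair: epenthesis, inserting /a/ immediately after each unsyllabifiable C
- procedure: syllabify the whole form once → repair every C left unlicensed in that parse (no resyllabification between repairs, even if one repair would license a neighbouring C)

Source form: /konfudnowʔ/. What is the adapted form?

konfudanowaʔa

The consonants /d/, /w/, /ʔ/ cannot be parsed into a legal (C)V(N) syllable (only a nasal (/m/, /n/, or /ŋ/) is licensed in coda position; onsets are limited to one consonant).
Epenthesis after each stranded consonant: /d/ → /da/, /w/ → /wa/, /ʔ/ → /ʔa/.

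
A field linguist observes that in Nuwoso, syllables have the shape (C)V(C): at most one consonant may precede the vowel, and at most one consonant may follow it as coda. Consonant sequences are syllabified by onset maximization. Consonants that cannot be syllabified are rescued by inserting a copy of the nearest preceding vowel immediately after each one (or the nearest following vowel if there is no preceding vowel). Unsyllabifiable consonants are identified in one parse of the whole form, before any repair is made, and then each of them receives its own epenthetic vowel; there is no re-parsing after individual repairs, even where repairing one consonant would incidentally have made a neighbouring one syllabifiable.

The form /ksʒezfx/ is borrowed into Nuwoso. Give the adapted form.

keseʒezfexe

The consonants /k/, /s/, /f/, /x/ cannot be parsed into a legal (C)V(C) syllable (at most one coda consonant is licensed; onsets are limited to one consonant).
Epenthesis after each stranded consonant: /k/ → /ke/, /s/ → /se/, /f/ → /fe/, /x/ → /xe/.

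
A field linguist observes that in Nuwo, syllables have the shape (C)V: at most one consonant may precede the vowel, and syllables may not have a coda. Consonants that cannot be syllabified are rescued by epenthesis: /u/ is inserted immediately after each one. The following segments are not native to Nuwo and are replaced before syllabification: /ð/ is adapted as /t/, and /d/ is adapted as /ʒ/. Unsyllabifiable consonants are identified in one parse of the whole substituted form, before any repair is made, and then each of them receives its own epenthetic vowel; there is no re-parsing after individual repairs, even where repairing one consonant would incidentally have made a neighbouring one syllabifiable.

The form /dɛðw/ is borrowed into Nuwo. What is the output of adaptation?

ʒɛtuwu

Substitution: /d/ → /ʒ/, /ð/ → /t/, giving /ʒɛtw/.
The consonants /t/, /w/ cannot be parsed into a legal (C)V syllable (no codas are permitted; onsets are limited to one consonant).
Epenthesis after each stranded consonant: /t/ → /tu/, /w/ → /wu/.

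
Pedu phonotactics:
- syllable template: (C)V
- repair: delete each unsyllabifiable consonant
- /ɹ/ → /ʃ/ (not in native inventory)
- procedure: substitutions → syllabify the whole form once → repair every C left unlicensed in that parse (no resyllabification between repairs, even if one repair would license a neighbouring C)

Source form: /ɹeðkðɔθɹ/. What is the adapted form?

Substitution: /ɹ/ → /ʃ/, giving /ʃeðkðɔθʃ/.
Under (C)V, the unsyllabifiable consonants are /ð/, /k/, /θ/, /ʃ/ (no codas are permitted; onsets are limited to one consonant).
Deletion applies to /ð/, /k/, /θ/, /ʃ/.

ʃeðɔ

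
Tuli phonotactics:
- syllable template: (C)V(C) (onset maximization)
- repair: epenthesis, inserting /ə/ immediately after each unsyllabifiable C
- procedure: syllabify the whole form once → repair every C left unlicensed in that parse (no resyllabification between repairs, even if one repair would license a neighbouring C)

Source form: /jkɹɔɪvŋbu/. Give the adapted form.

jəkəɹɔɪvŋəbu

Under (C)V(C), the unsyllabifiable consonants are /j/, /k/, /ŋ/ (at most one coda consonant is licensed; onsets are limited to one consonant).
Each unlicensed consonant becomes the onset of a new syllable: /j/ → /jə/, /k/ → /kə/, /ŋ/ → /ŋə/.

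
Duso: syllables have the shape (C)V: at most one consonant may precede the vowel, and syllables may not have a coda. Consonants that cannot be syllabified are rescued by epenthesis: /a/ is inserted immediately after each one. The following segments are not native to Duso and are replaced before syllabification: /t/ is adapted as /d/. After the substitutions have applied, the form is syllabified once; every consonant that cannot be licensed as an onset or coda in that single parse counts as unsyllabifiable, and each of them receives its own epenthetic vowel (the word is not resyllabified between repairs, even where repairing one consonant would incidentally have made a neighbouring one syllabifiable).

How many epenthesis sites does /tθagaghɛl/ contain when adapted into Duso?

After substitution the input is /dθagaghɛl/.
The unsyllabifiable consonants are /d/, /g/, /l/; each receives one epenthetic vowel.

3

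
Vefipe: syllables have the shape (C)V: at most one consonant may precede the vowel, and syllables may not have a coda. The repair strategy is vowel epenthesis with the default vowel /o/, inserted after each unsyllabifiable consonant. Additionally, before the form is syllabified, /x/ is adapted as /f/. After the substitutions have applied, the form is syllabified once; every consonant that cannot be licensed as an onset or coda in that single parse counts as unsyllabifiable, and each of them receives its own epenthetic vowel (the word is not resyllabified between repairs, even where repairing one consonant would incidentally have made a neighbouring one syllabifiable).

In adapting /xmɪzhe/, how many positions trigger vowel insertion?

After substitution the input is /fmɪzhe/.
The unsyllabifiable consonants are /f/, /z/; each receives one epenthetic vowel.

2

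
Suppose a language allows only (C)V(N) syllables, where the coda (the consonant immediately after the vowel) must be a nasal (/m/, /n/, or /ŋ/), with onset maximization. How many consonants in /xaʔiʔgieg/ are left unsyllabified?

Under (C)V(N), the unsyllabifiable consonants are /ʔ/, /g/ (only a nasal (/m/, /n/, or /ŋ/) is licensed in coda position; onsets are limited to one consonant).

2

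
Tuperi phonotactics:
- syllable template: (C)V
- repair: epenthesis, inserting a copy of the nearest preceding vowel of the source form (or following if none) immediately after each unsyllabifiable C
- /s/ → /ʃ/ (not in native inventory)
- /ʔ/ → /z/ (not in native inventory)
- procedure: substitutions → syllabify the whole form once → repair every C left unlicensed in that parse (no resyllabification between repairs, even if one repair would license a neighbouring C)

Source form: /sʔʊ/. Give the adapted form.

ʃʊzʊ

Substitution: /s/ → /ʃ/, /ʔ/ → /z/, giving /ʃzʊ/.
Under (C)V, the unsyllabifiable consonants are /ʃ/ (no codas are permitted; onsets are limited to one consonant).
Epenthesis after each stranded consonant: /ʃ/ → /ʃʊ/.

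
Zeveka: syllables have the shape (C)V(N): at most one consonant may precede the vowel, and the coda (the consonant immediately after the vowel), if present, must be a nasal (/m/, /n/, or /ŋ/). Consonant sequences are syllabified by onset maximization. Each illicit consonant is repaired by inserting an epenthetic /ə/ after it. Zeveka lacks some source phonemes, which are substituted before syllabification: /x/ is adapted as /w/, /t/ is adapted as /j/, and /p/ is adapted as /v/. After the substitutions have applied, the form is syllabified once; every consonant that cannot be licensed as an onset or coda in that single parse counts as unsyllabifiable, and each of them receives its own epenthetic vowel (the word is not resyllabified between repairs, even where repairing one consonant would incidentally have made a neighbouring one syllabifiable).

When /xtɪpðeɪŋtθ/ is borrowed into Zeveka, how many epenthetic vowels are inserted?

After substitution the input is /wjɪvðeɪŋjθ/.
The unsyllabifiable consonants are /w/, /v/, /j/, /θ/; each receives one epenthetic vowel.

4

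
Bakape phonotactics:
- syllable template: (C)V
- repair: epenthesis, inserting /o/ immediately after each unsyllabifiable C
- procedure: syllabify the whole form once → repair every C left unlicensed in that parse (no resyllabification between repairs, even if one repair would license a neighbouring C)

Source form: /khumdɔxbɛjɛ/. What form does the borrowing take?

Syllabifying with onset maximization leaves /k/, /m/, /x/ stranded (no codas are permitted; onsets are limited to one consonant).
Each unlicensed consonant becomes the onset of a new syllable: /k/ → /ko/, /m/ → /mo/, /x/ → /xo/.

kohumodɔxobɛjɛ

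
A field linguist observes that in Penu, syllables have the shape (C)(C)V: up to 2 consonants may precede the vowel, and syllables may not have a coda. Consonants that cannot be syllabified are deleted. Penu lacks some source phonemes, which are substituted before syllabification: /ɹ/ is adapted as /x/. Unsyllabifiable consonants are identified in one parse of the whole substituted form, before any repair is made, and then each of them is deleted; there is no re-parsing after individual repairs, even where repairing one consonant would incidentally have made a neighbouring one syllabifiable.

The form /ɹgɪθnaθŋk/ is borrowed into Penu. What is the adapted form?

Substitution: /ɹ/ → /x/, giving /xgɪθnaθŋk/.
Syllabifying with onset maximization leaves /θ/, /ŋ/, /k/ stranded (no codas are permitted; onsets may contain at most 2 consonants).
Each unlicensed consonant is deleted: /θ/, /ŋ/, /k/.

xgɪθna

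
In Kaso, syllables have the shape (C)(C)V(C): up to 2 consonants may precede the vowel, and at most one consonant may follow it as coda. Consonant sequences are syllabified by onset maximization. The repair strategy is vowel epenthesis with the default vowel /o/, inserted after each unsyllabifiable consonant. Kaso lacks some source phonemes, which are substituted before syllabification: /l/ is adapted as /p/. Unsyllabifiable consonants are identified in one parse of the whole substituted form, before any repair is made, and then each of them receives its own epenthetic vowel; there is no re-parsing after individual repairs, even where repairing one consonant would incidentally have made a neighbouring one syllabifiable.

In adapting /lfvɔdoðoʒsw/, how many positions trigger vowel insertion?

3

After substitution the input is /pfvɔdoðoʒsw/.
The unsyllabifiable consonants are /p/, /s/, /w/; each receives one epenthetic vowel.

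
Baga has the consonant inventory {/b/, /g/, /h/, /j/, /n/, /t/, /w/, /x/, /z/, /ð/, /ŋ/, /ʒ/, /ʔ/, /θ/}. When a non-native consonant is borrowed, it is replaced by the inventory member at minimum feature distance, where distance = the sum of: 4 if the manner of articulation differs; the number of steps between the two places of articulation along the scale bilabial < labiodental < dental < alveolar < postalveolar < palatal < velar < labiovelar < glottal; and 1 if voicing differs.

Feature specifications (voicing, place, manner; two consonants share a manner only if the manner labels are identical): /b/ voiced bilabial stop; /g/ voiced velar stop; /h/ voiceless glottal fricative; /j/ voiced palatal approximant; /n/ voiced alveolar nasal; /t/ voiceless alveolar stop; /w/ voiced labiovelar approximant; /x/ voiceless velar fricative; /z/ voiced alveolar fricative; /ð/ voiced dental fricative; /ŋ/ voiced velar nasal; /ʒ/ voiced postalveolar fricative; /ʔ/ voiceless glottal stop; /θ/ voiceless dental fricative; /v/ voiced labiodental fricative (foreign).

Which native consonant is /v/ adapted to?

ð

/ð/ is closest: same manner (fricative), place distance 1 (labiodental→dental), same voicing; total 1. Next closest is /z/ at distance 2.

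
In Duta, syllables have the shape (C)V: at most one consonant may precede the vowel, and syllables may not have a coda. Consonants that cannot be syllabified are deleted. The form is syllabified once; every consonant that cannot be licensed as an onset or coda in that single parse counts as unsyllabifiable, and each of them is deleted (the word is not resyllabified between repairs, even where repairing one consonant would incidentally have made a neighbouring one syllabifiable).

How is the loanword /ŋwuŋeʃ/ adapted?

Under (C)V, the unsyllabifiable consonants are /ŋ/, /ʃ/ (no codas are permitted; onsets are limited to one consonant).
Deleting the stranded consonants removes /ŋ/, /ʃ/.

wuŋe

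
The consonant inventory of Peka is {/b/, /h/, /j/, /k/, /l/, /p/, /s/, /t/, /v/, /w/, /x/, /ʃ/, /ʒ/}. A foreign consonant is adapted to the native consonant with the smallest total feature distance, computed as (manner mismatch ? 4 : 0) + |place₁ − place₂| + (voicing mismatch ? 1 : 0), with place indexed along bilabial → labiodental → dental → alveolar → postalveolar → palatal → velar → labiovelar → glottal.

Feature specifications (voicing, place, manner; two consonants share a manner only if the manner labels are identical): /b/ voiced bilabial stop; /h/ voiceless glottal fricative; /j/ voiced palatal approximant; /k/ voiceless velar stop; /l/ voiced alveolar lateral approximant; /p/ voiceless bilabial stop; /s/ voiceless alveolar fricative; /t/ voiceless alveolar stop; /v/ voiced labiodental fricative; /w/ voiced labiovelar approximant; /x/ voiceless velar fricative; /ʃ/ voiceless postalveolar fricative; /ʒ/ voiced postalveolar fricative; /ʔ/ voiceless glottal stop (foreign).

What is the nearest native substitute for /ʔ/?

k

/k/ is closest: same manner (stop), place distance 2 (glottal→velar), same voicing; total 2. Next closest is /h/ at distance 4.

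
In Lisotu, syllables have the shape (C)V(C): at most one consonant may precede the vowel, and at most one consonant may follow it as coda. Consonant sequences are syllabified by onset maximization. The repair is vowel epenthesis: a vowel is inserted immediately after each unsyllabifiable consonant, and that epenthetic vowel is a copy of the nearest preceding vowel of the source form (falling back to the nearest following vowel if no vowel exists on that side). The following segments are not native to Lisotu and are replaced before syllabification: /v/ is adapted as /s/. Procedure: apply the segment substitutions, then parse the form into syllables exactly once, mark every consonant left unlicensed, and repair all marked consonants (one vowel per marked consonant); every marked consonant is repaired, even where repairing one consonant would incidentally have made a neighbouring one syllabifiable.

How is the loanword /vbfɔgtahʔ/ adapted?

sɔbɔfɔgtahʔa

Substitution: /v/ → /s/, giving /sbfɔgtahʔ/.
Under (C)V(C), the unsyllabifiable consonants are /s/, /b/, /ʔ/ (at most one coda consonant is licensed; onsets are limited to one consonant).
Each unlicensed consonant becomes the onset of a new syllable: /s/ → /sɔ/, /b/ → /bɔ/, /ʔ/ → /ʔa/.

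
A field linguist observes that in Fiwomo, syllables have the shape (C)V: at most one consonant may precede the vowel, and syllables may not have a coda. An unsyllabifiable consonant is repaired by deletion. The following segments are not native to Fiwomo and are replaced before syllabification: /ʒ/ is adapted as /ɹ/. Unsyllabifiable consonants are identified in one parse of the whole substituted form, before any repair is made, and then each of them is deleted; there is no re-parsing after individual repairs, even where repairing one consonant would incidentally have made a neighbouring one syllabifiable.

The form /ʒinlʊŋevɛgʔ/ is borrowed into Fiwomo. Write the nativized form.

Substitution: /ʒ/ → /ɹ/, giving /ɹinlʊŋevɛgʔ/.
The consonants /n/, /g/, /ʔ/ cannot be parsed into a legal (C)V syllable (no codas are permitted; onsets are limited to one consonant).
Deletion applies to /n/, /g/, /ʔ/.

ɹilʊŋevɛ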